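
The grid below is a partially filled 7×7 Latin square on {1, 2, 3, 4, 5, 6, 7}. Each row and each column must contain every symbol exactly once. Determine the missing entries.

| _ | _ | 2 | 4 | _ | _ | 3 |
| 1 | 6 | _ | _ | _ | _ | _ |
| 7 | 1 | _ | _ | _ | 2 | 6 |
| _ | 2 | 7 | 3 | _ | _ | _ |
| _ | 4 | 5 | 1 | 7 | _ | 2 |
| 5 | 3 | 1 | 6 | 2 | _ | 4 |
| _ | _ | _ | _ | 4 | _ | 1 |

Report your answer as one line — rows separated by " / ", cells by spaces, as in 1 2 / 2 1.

(r1,c1): row 1 has {2,3,4}; column 1 has {1,5,7}, so it must be 6.
(r3,c4): row 3 has {1,2,6,7}; column 4 has {1,3,4,6}, so it must be 5.
(r3,c5): row 3 has {1,2,5,6,7}; column 5 has {2,4,7}, so it must be 3.
(r4,c1): row 4 has {2,3,7}; column 1 has {1,5,6,7}, so it must be 4.
(r4,c7): row 4 has {2,3,4,7}; column 7 has {1,2,3,4,6}, so it must be 5.
(r5,c1): row 5 has {1,2,4,5,7}; column 1 has {1,4,5,6,7}, so it must be 3.
(r5,c6): row 5 has {1,2,3,4,5,7}; column 6 has {2}, so it must be 6.
(r6,c6): row 6 has {1,2,3,4,5,6}; column 6 has {2,6}, so it must be 7.
(r7,c1): row 7 has {1,4}; column 1 has {1,3,4,5,6,7}, so it must be 2.
(r7,c4): row 7 has {1,2,4}; column 4 has {1,3,4,5,6}, so it must be 7.
(r2,c4): row 2 has {1,6}; column 4 has {1,3,4,5,6,7}, so it must be 2.
(r2,c5): row 2 has {1,2,6}; column 5 has {2,3,4,7}, so it must be 5.
(r2,c7): row 2 has {1,2,5,6}; column 7 has {1,2,3,4,5,6}, so it must be 7.
(r3,c3): row 3 has {1,2,3,5,6,7}; column 3 has {1,2,5,7}, so it must be 4.
(r4,c6): row 4 has {2,3,4,5,7}; column 6 has {2,6,7}, so it must be 1.
(r7,c2): row 7 has {1,2,4,7}; column 2 has {1,2,3,4,6}, so it must be 5.
(r7,c6): row 7 has {1,2,4,5,7}; column 6 has {1,2,6,7}, so it must be 3.
(r1,c2): row 1 has {2,3,4,6}; column 2 has {1,2,3,4,5,6}, so it must be 7.
(r1,c5): row 1 has {2,3,4,6,7}; column 5 has {2,3,4,5,7}, so it must be 1.
(r1,c6): row 1 has {1,2,3,4,6,7}; column 6 has {1,2,3,6,7}, so it must be 5.
(r2,c3): row 2 has {1,2,5,6,7}; column 3 has {1,2,4,5,7}, so it must be 3.
(r2,c6): row 2 has {1,2,3,5,6,7}; column 6 has {1,2,3,5,6,7}, so it must be 4.
(r4,c5): row 4 has {1,2,3,4,5,7}; column 5 has {1,2,3,4,5,7}, so it must be 6.
(r7,c3): row 7 has {1,2,3,4,5,7}; column 3 has {1,2,3,4,5,7}, so it must be 6.

6 7 2 4 1 5 3 / 1 6 3 2 5 4 7 / 7 1 4 5 3 2 6 / 4 2 7 3 6 1 5 / 3 4 5 1 7 6 2 / 5 3 1 6 2 7 4 / 2 5 6 7 4 3 1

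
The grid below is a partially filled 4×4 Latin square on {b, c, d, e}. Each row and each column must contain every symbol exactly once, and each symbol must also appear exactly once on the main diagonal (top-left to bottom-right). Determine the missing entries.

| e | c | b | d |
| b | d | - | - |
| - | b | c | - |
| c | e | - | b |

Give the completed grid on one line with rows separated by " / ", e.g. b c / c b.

Cell (r2,c3): row 2 has {b,d}; column 3 has {b,c} → e.
Cell (r2,c4): row 2 has {b,d,e}; column 4 has {b,d} → c.
Cell (r3,c1): row 3 has {b,c}; column 1 has {b,c,e} → d.
Cell (r3,c4): row 3 has {b,c,d}; column 4 has {b,c,d} → e.
Cell (r4,c3): row 4 has {b,c,e}; column 3 has {b,c,e} → d.

e c b d / b d e c / d b c e / c e d b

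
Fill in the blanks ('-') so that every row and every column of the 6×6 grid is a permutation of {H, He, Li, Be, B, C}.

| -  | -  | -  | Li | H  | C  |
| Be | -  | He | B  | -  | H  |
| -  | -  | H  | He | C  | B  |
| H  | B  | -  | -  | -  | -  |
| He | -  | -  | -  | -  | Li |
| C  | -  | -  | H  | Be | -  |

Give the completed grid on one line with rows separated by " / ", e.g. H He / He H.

B He Be Li H C / Be C He B Li H / Li Be H He C B / H B Li C He Be / He H C Be B Li / C Li B H Be He

Cell (r1,c1): row 1 has {H,Li,C}; column 1 has {H,He,Be,C} → B.
Cell (r1,c3): row 1 has {H,Li,B,C}; column 3 has {H,He} → Be.
Cell (r2,c5): row 2 has {H,He,Be,B}; column 5 has {H,Be,C} → Li.
Cell (r3,c1): row 3 has {H,He,B,C}; column 1 has {H,He,Be,B,C} → Li.
Cell (r3,c2): row 3 has {H,He,Li,B,C}; column 2 has {B} → Be.
Cell (r4,c5): row 4 has {H,B}; column 5 has {H,Li,Be,C} → He.
Cell (r4,c6): row 4 has {H,He,B}; column 6 has {H,Li,B,C} → Be.
Cell (r5,c5): row 5 has {He,Li}; column 5 has {H,He,Li,Be,C} → B.
Cell (r6,c6): row 6 has {H,Be,C}; column 6 has {H,Li,Be,B,C} → He.
Cell (r1,c2): row 1 has {H,Li,Be,B,C}; column 2 has {Be,B} → He.
Cell (r2,c2): row 2 has {H,He,Li,Be,B}; column 2 has {He,Be,B} → C.
Cell (r4,c4): row 4 has {H,He,Be,B}; column 4 has {H,He,Li,B} → C.
Cell (r5,c2): row 5 has {He,Li,B}; column 2 has {He,Be,B,C} → H.
Cell (r5,c3): row 5 has {H,He,Li,B}; column 3 has {H,He,Be} → C.
Cell (r5,c4): row 5 has {H,He,Li,B,C}; column 4 has {H,He,Li,B,C} → Be.
Cell (r6,c2): row 6 has {H,He,Be,C}; column 2 has {H,He,Be,B,C} → Li.
Cell (r6,c3): row 6 has {H,He,Li,Be,C}; column 3 has {H,He,Be,C} → B.
Cell (r4,c3): row 4 has {H,He,Be,B,C}; column 3 has {H,He,Be,B,C} → Li.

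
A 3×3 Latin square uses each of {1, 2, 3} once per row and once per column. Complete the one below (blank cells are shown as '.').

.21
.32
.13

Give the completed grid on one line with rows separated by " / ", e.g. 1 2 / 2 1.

At row 1, column 1: row 1 has {1,2}; column 1 is empty so far; that leaves 3.
At row 2, column 1: row 2 has {2,3}; column 1 has {3}; that leaves 1.
At row 3, column 1: row 3 has {1,3}; column 1 has {1,3}; that leaves 2.

3 2 1 / 1 3 2 / 2 1 3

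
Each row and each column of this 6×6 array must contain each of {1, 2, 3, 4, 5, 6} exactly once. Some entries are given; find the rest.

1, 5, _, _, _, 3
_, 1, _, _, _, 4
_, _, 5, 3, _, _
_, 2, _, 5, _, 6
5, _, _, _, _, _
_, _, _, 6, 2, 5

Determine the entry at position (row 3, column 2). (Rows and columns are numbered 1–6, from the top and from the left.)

6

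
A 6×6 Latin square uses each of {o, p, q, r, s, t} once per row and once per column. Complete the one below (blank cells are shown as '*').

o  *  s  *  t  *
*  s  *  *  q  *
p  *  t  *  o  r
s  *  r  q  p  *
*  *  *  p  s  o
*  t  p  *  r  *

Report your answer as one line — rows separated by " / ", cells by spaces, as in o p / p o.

o p s r t q / r s o t q p / p q t s o r / s o r q p t / t r q p s o / q t p o r s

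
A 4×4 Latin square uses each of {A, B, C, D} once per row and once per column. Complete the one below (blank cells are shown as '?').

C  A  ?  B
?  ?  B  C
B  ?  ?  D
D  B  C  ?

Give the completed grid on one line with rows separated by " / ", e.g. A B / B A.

C A D B / A D B C / B C A D / D B C A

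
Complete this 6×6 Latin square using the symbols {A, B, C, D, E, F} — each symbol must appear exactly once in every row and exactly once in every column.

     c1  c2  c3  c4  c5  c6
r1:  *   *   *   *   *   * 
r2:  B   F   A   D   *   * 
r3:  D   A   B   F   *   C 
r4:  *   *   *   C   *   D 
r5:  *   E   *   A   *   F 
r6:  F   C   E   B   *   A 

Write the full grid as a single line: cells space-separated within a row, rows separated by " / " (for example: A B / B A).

A D C E F B / B F A D C E / D A B F E C / E B F C A D / C E D A B F / F C E B D A

At row 1, column 4: row 1 is empty so far; column 4 has {A,B,C,D,F}; that leaves E.
At row 1, column 6: row 1 has {E}; column 6 has {A,C,D,F}; that leaves B.
At row 2, column 6: row 2 has {A,B,D,F}; column 6 has {A,B,C,D,F}; that leaves E.
At row 3, column 5: row 3 has {A,B,C,D,F}; column 5 is empty so far; that leaves E.
At row 4, column 2: row 4 has {C,D}; column 2 has {A,C,E,F}; that leaves B.
At row 4, column 3: row 4 has {B,C,D}; column 3 has {A,B,E}; that leaves F.
At row 4, column 5: row 4 has {B,C,D,F}; column 5 has {E}; that leaves A.
At row 5, column 1: row 5 has {A,E,F}; column 1 has {B,D,F}; that leaves C.
At row 5, column 3: row 5 has {A,C,E,F}; column 3 has {A,B,E,F}; that leaves D.
At row 5, column 5: row 5 has {A,C,D,E,F}; column 5 has {A,E}; that leaves B.
At row 6, column 5: row 6 has {A,B,C,E,F}; column 5 has {A,B,E}; that leaves D.
At row 1, column 1: row 1 has {B,E}; column 1 has {B,C,D,F}; that leaves A.
At row 1, column 2: row 1 has {A,B,E}; column 2 has {A,B,C,E,F}; that leaves D.
At row 1, column 3: row 1 has {A,B,D,E}; column 3 has {A,B,D,E,F}; that leaves C.
At row 1, column 5: row 1 has {A,B,C,D,E}; column 5 has {A,B,D,E}; that leaves F.
At row 2, column 5: row 2 has {A,B,D,E,F}; column 5 has {A,B,D,E,F}; that leaves C.
At row 4, column 1: row 4 has {A,B,C,D,F}; column 1 has {A,B,C,D,F}; that leaves E.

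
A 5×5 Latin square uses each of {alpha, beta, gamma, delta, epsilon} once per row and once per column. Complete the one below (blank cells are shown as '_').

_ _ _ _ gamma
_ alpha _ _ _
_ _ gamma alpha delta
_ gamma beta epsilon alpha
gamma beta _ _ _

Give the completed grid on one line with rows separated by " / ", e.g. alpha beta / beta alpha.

(r3,c2) = epsilon
(r4,c1) = delta
(r5,c4) = delta
(r5,c5) = epsilon
(r1,c2) = delta
(r1,c4) = beta
(r2,c4) = gamma
(r2,c5) = beta
(r3,c1) = beta
(r5,c3) = alpha
(r1,c3) = epsilon
(r2,c1) = epsilon
(r2,c3) = delta
(r1,c1) = alpha

alpha delta epsilon beta gamma / epsilon alpha delta gamma beta / beta epsilon gamma alpha delta / delta gamma beta epsilon alpha / gamma beta alpha delta epsilon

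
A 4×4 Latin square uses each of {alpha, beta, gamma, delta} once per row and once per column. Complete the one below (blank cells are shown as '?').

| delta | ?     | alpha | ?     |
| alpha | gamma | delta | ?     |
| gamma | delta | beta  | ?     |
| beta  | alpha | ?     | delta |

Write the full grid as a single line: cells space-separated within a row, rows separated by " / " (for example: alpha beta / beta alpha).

delta beta alpha gamma / alpha gamma delta beta / gamma delta beta alpha / beta alpha gamma delta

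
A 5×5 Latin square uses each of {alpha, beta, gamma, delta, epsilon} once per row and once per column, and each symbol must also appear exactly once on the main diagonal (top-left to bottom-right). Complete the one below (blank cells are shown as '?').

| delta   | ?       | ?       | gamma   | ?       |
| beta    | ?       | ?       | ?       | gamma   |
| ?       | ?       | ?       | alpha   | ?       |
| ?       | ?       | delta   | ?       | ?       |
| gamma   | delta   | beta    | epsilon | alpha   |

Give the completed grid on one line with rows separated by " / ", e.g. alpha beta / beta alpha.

Cell (r2,c2): row 2 has {beta,gamma}; column 2 has {delta}; the diagonal has {alpha,delta} → epsilon.
Cell (r2,c3): row 2 has {beta,gamma,epsilon}; column 3 has {beta,delta} → alpha.
Cell (r2,c4): row 2 has {alpha,beta,gamma,epsilon}; column 4 has {alpha,gamma,epsilon} → delta.
Cell (r3,c1): row 3 has {alpha}; column 1 has {beta,gamma,delta} → epsilon.
Cell (r3,c3): row 3 has {alpha,epsilon}; column 3 has {alpha,beta,delta}; the diagonal has {alpha,delta,epsilon} → gamma.
Cell (r4,c1): row 4 has {delta}; column 1 has {beta,gamma,delta,epsilon} → alpha.
Cell (r4,c4): row 4 has {alpha,delta}; column 4 has {alpha,gamma,delta,epsilon}; the diagonal has {alpha,gamma,delta,epsilon} → beta.
Cell (r4,c5): row 4 has {alpha,beta,delta}; column 5 has {alpha,gamma} → epsilon.
Cell (r1,c3): row 1 has {gamma,delta}; column 3 has {alpha,beta,gamma,delta} → epsilon.
Cell (r1,c5): row 1 has {gamma,delta,epsilon}; column 5 has {alpha,gamma,epsilon} → beta.
Cell (r3,c2): row 3 has {alpha,gamma,epsilon}; column 2 has {delta,epsilon} → beta.
Cell (r3,c5): row 3 has {alpha,beta,gamma,epsilon}; column 5 has {alpha,beta,gamma,epsilon} → delta.
Cell (r4,c2): row 4 has {alpha,beta,delta,epsilon}; column 2 has {beta,delta,epsilon} → gamma.
Cell (r1,c2): row 1 has {beta,gamma,delta,epsilon}; column 2 has {beta,gamma,delta,epsilon} → alpha.

delta alpha epsilon gamma beta / beta epsilon alpha delta gamma / epsilon beta gamma alpha delta / alpha gamma delta beta epsilon / gamma delta beta epsilon alpha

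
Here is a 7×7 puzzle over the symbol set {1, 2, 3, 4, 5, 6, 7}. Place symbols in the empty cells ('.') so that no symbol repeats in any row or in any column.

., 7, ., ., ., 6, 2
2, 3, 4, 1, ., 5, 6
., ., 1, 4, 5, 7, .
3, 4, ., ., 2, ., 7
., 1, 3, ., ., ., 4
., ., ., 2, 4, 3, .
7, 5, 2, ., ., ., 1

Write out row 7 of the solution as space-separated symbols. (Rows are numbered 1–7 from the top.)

(r1,c3): row 1 has {2,6,7}; column 3 has {1,2,3,4}, so it must be 5.
(r1,c4): row 1 has {2,5,6,7}; column 4 has {1,2,4}, so it must be 3.
(r1,c5): row 1 has {2,3,5,6,7}; column 5 has {2,4,5}, so it must be 1.
(r2,c5): row 2 has {1,2,3,4,5,6}; column 5 has {1,2,4,5}, so it must be 7.
(r3,c1): row 3 has {1,4,5,7}; column 1 has {2,3,7}, so it must be 6.
(r3,c2): row 3 has {1,4,5,6,7}; column 2 has {1,3,4,5,7}, so it must be 2.
(r3,c7): row 3 has {1,2,4,5,6,7}; column 7 has {1,2,4,6,7}, so it must be 3.
(r4,c3): row 4 has {2,3,4,7}; column 3 has {1,2,3,4,5}, so it must be 6.
(r4,c4): row 4 has {2,3,4,6,7}; column 4 has {1,2,3,4}, so it must be 5.
(r4,c6): row 4 has {2,3,4,5,6,7}; column 6 has {3,5,6,7}, so it must be 1.
(r5,c1): row 5 has {1,3,4}; column 1 has {2,3,6,7}, so it must be 5.
(r5,c5): row 5 has {1,3,4,5}; column 5 has {1,2,4,5,7}, so it must be 6.
(r5,c6): row 5 has {1,3,4,5,6}; column 6 has {1,3,5,6,7}, so it must be 2.
(r6,c1): row 6 has {2,3,4}; column 1 has {2,3,5,6,7}, so it must be 1.
(r6,c2): row 6 has {1,2,3,4}; column 2 has {1,2,3,4,5,7}, so it must be 6.
(r6,c3): row 6 has {1,2,3,4,6}; column 3 has {1,2,3,4,5,6}, so it must be 7.
(r6,c7): row 6 has {1,2,3,4,6,7}; column 7 has {1,2,3,4,6,7}, so it must be 5.
(r7,c4): row 7 has {1,2,5,7}; column 4 has {1,2,3,4,5}, so it must be 6.
(r7,c5): row 7 has {1,2,5,6,7}; column 5 has {1,2,4,5,6,7}, so it must be 3.
(r7,c6): row 7 has {1,2,3,5,6,7}; column 6 has {1,2,3,5,6,7}, so it must be 4.

7 5 2 6 3 4 1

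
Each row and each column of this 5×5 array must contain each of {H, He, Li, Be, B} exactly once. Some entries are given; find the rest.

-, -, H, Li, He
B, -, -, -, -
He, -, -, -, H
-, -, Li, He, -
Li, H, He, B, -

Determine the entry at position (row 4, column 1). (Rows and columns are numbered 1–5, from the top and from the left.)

H

Cell (r1,c1): row 1 has {H,He,Li}; column 1 has {He,Li,B} → Be.
Cell (r1,c2): row 1 has {H,He,Li,Be}; column 2 has {H} → B.
Cell (r2,c3): row 2 has {B}; column 3 has {H,He,Li} → Be.
Cell (r2,c4): row 2 has {Be,B}; column 4 has {He,Li,B} → H.
Cell (r2,c5): row 2 has {H,Be,B}; column 5 has {H,He} → Li.
Cell (r3,c3): row 3 has {H,He}; column 3 has {H,He,Li,Be} → B.
Cell (r3,c4): row 3 has {H,He,B}; column 4 has {H,He,Li,B} → Be.
Cell (r4,c1): row 4 has {He,Li}; column 1 has {He,Li,Be,B} → H.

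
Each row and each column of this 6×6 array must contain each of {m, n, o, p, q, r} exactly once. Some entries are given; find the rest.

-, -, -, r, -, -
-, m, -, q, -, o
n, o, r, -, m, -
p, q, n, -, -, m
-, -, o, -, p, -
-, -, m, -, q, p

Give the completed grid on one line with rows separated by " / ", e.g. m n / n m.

m p q r o n / r m p q n o / n o r p m q / p q n o r m / q n o m p r / o r m n q p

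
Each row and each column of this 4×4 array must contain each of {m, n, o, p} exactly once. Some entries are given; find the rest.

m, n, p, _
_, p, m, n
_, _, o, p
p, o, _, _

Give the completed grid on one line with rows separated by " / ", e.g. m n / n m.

m n p o / o p m n / n m o p / p o n m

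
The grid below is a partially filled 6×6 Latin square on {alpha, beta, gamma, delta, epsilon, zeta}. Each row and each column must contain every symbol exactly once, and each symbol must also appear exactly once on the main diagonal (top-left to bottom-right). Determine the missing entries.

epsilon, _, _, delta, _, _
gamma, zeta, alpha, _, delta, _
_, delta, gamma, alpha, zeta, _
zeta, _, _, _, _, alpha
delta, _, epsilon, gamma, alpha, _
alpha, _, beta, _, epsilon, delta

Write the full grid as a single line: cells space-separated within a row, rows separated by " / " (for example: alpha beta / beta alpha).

(r1,c3) = zeta
(r3,c1) = beta
(r3,c6) = epsilon
(r4,c3) = delta
(r4,c4) = beta
(r4,c5) = gamma
(r5,c2) = beta
(r5,c6) = zeta
(r6,c2) = gamma
(r6,c4) = zeta
(r1,c2) = alpha
(r1,c5) = beta
(r1,c6) = gamma
(r2,c4) = epsilon
(r2,c6) = beta
(r4,c2) = epsilon

epsilon alpha zeta delta beta gamma / gamma zeta alpha epsilon delta beta / beta delta gamma alpha zeta epsilon / zeta epsilon delta beta gamma alpha / delta beta epsilon gamma alpha zeta / alpha gamma beta zeta epsilon delta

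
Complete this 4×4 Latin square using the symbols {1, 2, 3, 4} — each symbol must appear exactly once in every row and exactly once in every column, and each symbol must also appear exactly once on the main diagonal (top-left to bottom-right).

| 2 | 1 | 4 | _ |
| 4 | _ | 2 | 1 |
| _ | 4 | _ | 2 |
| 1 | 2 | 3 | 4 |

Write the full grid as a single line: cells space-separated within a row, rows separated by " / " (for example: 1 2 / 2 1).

2 1 4 3 / 4 3 2 1 / 3 4 1 2 / 1 2 3 4

(r1,c4) = 3
(r2,c2) = 3
(r3,c1) = 3
(r3,c3) = 1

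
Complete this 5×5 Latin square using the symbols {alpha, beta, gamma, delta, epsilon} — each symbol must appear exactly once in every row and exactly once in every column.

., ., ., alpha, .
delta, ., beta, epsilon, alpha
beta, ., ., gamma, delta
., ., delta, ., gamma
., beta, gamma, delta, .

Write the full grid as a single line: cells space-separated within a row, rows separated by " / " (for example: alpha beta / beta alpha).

(r1,c3) = epsilon
(r1,c5) = beta
(r2,c2) = gamma
(r3,c3) = alpha
(r4,c4) = beta
(r5,c5) = epsilon
(r1,c1) = gamma
(r1,c2) = delta
(r3,c2) = epsilon
(r4,c2) = alpha
(r5,c1) = alpha
(r4,c1) = epsilon

gamma delta epsilon alpha beta / delta gamma beta epsilon alpha / beta epsilon alpha gamma delta / epsilon alpha delta beta gamma / alpha beta gamma delta epsilon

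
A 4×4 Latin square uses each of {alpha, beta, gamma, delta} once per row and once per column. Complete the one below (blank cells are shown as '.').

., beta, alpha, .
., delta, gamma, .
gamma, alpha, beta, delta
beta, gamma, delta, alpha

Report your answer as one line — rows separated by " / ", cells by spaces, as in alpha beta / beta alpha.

delta beta alpha gamma / alpha delta gamma beta / gamma alpha beta delta / beta gamma delta alpha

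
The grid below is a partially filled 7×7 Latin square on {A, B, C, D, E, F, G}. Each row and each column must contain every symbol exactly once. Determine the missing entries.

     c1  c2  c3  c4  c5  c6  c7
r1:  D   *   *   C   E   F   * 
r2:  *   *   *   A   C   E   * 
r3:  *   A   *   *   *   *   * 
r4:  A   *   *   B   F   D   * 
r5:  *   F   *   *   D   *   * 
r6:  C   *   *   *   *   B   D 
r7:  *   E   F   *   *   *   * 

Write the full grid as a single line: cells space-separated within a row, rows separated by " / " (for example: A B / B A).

D B A C E F G / G D B A C E F / F A D E B G C / A C G B F D E / E F C G D A B / C G E F A B D / B E F D G C A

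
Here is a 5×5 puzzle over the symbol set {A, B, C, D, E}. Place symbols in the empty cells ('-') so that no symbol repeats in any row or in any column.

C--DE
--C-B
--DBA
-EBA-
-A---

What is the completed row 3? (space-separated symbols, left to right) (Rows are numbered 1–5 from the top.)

Cell (r1,c2): row 1 has {C,D,E}; column 2 has {A,E} → B.
Cell (r1,c3): row 1 has {B,C,D,E}; column 3 has {B,C,D} → A.
Cell (r2,c2): row 2 has {B,C}; column 2 has {A,B,E} → D.
Cell (r2,c4): row 2 has {B,C,D}; column 4 has {A,B,D} → E.
Cell (r3,c1): row 3 has {A,B,D}; column 1 has {C} → E.
Cell (r3,c2): row 3 has {A,B,D,E}; column 2 has {A,B,D,E} → C.

E C D B A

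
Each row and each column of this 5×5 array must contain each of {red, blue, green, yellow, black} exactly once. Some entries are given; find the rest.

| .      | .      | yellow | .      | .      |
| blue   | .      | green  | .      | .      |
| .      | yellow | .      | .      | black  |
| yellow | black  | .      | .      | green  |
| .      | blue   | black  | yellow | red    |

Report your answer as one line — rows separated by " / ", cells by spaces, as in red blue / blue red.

black green yellow red blue / blue red green black yellow / red yellow blue green black / yellow black red blue green / green blue black yellow red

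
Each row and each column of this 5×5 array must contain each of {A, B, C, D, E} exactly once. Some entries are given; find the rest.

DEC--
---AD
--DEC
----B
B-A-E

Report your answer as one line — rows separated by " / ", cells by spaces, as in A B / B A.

At row 1, column 4: row 1 has {C,D,E}; column 4 has {A,E}; that leaves B.
At row 1, column 5: row 1 has {B,C,D,E}; column 5 has {B,C,D,E}; that leaves A.
At row 3, column 1: row 3 has {C,D,E}; column 1 has {B,D}; that leaves A.
At row 3, column 2: row 3 has {A,C,D,E}; column 2 has {E}; that leaves B.
At row 4, column 3: row 4 has {B}; column 3 has {A,C,D}; that leaves E.
At row 2, column 2: row 2 has {A,D}; column 2 has {B,E}; that leaves C.
At row 2, column 3: row 2 has {A,C,D}; column 3 has {A,C,D,E}; that leaves B.
At row 4, column 1: row 4 has {B,E}; column 1 has {A,B,D}; that leaves C.
At row 4, column 4: row 4 has {B,C,E}; column 4 has {A,B,E}; that leaves D.
At row 5, column 2: row 5 has {A,B,E}; column 2 has {B,C,E}; that leaves D.
At row 5, column 4: row 5 has {A,B,D,E}; column 4 has {A,B,D,E}; that leaves C.
At row 2, column 1: row 2 has {A,B,C,D}; column 1 has {A,B,C,D}; that leaves E.
At row 4, column 2: row 4 has {B,C,D,E}; column 2 has {B,C,D,E}; that leaves A.

D E C B A / E C B A D / A B D E C / C A E D B / B D A C E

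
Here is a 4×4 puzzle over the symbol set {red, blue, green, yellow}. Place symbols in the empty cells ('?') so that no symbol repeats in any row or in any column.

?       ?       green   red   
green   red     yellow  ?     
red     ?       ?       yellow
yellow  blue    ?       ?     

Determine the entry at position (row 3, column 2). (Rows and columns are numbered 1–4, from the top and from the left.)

green

(r1,c1) = blue
(r1,c2) = yellow
(r2,c4) = blue
(r3,c2) = green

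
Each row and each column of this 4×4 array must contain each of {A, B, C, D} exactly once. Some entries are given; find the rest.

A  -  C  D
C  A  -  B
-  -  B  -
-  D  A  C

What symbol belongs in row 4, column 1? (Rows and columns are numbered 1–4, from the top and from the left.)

B

(r1,c2) = B
(r2,c3) = D
(r3,c1) = D
(r3,c2) = C
(r3,c4) = A
(r4,c1) = B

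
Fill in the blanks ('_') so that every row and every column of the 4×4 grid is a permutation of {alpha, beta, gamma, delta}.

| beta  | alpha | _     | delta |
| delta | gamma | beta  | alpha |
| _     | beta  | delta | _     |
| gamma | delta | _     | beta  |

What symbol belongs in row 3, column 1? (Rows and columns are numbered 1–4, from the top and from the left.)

row 1 has {alpha,beta,delta}; column 3 has {beta,delta} — only gamma is left for (r1,c3).
row 3 has {beta,delta}; column 1 has {beta,gamma,delta} — only alpha is left for (r3,c1).

alpha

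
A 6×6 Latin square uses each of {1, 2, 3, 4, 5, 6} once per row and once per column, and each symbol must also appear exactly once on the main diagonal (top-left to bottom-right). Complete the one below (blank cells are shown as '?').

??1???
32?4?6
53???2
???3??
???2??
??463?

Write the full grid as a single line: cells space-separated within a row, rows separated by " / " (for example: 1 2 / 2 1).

(r1,c4) = 5
(r2,c3) = 5
(r2,c5) = 1
(r3,c3) = 6
(r3,c4) = 1
(r3,c5) = 4
(r4,c3) = 2
(r5,c3) = 3
(r5,c5) = 5
(r6,c6) = 1
(r1,c1) = 4
(r1,c2) = 6
(r1,c5) = 2
(r1,c6) = 3
(r4,c5) = 6
(r5,c6) = 4
(r6,c1) = 2
(r6,c2) = 5
(r4,c1) = 1
(r4,c2) = 4
(r4,c6) = 5
(r5,c1) = 6
(r5,c2) = 1

4 6 1 5 2 3 / 3 2 5 4 1 6 / 5 3 6 1 4 2 / 1 4 2 3 6 5 / 6 1 3 2 5 4 / 2 5 4 6 3 1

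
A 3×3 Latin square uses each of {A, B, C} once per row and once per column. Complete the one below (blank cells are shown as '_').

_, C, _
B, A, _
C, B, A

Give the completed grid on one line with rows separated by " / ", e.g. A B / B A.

Cell (r1,c1): row 1 has {C}; column 1 has {B,C} → A.
Cell (r1,c3): row 1 has {A,C}; column 3 has {A} → B.
Cell (r2,c3): row 2 has {A,B}; column 3 has {A,B} → C.

A C B / B A C / C B A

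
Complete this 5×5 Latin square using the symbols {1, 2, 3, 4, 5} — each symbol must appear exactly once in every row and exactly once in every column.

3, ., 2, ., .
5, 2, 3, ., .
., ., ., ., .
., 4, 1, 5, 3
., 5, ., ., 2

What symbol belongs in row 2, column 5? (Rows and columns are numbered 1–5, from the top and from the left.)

4

(r1,c2) = 1
(r1,c4) = 4
(r1,c5) = 5
(r2,c4) = 1
(r2,c5) = 4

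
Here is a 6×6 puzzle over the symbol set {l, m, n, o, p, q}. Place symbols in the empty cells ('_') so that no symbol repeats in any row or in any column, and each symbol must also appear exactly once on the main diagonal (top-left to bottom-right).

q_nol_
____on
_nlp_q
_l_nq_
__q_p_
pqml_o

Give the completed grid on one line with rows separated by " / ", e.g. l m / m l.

q p n o l m / l m p q o n / o n l p m q / m l o n q p / n o q m p l / p q m l n o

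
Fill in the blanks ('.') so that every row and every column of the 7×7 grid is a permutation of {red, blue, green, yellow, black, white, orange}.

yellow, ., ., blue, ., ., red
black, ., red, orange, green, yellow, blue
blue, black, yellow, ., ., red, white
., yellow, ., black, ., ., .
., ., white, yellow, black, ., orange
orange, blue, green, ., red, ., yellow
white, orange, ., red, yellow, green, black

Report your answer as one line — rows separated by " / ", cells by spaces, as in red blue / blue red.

yellow green black blue white orange red / black white red orange green yellow blue / blue black yellow green orange red white / red yellow orange black blue white green / green red white yellow black blue orange / orange blue green white red black yellow / white orange blue red yellow green black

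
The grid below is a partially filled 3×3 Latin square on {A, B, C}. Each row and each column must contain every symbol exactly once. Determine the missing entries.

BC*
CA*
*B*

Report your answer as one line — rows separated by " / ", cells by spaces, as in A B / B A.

B C A / C A B / A B C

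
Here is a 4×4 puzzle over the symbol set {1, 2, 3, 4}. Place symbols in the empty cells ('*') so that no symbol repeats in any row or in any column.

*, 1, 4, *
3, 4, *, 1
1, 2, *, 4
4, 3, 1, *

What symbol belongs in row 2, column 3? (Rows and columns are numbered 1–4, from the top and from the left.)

2

(r1,c1) = 2
(r1,c4) = 3
(r2,c3) = 2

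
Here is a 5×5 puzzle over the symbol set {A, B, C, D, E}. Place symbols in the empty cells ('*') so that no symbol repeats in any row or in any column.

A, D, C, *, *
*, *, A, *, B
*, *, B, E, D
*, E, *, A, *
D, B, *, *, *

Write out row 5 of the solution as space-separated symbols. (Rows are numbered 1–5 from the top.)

D B E C A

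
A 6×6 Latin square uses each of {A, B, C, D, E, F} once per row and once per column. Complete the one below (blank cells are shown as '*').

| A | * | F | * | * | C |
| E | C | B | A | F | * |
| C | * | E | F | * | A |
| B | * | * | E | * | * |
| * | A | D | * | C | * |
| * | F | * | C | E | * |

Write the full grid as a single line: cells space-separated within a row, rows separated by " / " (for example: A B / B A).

row 2 has {A,B,C,E,F}; column 6 has {A,C} — only D is left for (r2,c6).
row 4 has {B,E}; column 2 has {A,C,F} — only D is left for (r4,c2).
row 4 has {B,D,E}; column 5 has {C,E,F} — only A is left for (r4,c5).
row 4 has {A,B,D,E}; column 6 has {A,C,D} — only F is left for (r4,c6).
row 5 has {A,C,D}; column 1 has {A,B,C,E} — only F is left for (r5,c1).
row 5 has {A,C,D,F}; column 4 has {A,C,E,F} — only B is left for (r5,c4).
row 5 has {A,B,C,D,F}; column 6 has {A,C,D,F} — only E is left for (r5,c6).
row 6 has {C,E,F}; column 1 has {A,B,C,E,F} — only D is left for (r6,c1).
row 6 has {C,D,E,F}; column 3 has {B,D,E,F} — only A is left for (r6,c3).
row 6 has {A,C,D,E,F}; column 6 has {A,C,D,E,F} — only B is left for (r6,c6).
row 1 has {A,C,F}; column 4 has {A,B,C,E,F} — only D is left for (r1,c4).
row 1 has {A,C,D,F}; column 5 has {A,C,E,F} — only B is left for (r1,c5).
row 3 has {A,C,E,F}; column 2 has {A,C,D,F} — only B is left for (r3,c2).
row 3 has {A,B,C,E,F}; column 5 has {A,B,C,E,F} — only D is left for (r3,c5).
row 4 has {A,B,D,E,F}; column 3 has {A,B,D,E,F} — only C is left for (r4,c3).
row 1 has {A,B,C,D,F}; column 2 has {A,B,C,D,F} — only E is left for (r1,c2).

A E F D B C / E C B A F D / C B E F D A / B D C E A F / F A D B C E / D F A C E B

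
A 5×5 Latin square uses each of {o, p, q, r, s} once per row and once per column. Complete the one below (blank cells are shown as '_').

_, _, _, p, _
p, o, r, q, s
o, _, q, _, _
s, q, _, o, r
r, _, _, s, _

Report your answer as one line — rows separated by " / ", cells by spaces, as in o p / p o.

(r1,c1): row 1 has {p}; column 1 has {o,p,r,s}, so it must be q.
(r1,c5): row 1 has {p,q}; column 5 has {r,s}, so it must be o.
(r3,c4): row 3 has {o,q}; column 4 has {o,p,q,s}, so it must be r.
(r3,c5): row 3 has {o,q,r}; column 5 has {o,r,s}, so it must be p.
(r4,c3): row 4 has {o,q,r,s}; column 3 has {q,r}, so it must be p.
(r5,c2): row 5 has {r,s}; column 2 has {o,q}, so it must be p.
(r5,c3): row 5 has {p,r,s}; column 3 has {p,q,r}, so it must be o.
(r5,c5): row 5 has {o,p,r,s}; column 5 has {o,p,r,s}, so it must be q.
(r1,c3): row 1 has {o,p,q}; column 3 has {o,p,q,r}, so it must be s.
(r3,c2): row 3 has {o,p,q,r}; column 2 has {o,p,q}, so it must be s.
(r1,c2): row 1 has {o,p,q,s}; column 2 has {o,p,q,s}, so it must be r.

q r s p o / p o r q s / o s q r p / s q p o r / r p o s q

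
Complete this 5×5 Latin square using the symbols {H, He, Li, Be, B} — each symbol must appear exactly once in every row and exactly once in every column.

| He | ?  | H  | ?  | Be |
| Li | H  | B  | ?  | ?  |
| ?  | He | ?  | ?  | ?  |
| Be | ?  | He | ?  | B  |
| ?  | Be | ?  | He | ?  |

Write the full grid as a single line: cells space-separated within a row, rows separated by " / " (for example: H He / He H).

At row 2, column 4: row 2 has {H,Li,B}; column 4 has {He}; that leaves Be.
At row 2, column 5: row 2 has {H,Li,Be,B}; column 5 has {Be,B}; that leaves He.
At row 4, column 2: row 4 has {He,Be,B}; column 2 has {H,He,Be}; that leaves Li.
At row 4, column 4: row 4 has {He,Li,Be,B}; column 4 has {He,Be}; that leaves H.
At row 5, column 3: row 5 has {He,Be}; column 3 has {H,He,B}; that leaves Li.
At row 5, column 5: row 5 has {He,Li,Be}; column 5 has {He,Be,B}; that leaves H.
At row 1, column 2: row 1 has {H,He,Be}; column 2 has {H,He,Li,Be}; that leaves B.
At row 1, column 4: row 1 has {H,He,Be,B}; column 4 has {H,He,Be}; that leaves Li.
At row 3, column 3: row 3 has {He}; column 3 has {H,He,Li,B}; that leaves Be.
At row 3, column 4: row 3 has {He,Be}; column 4 has {H,He,Li,Be}; that leaves B.
At row 3, column 5: row 3 has {He,Be,B}; column 5 has {H,He,Be,B}; that leaves Li.
At row 5, column 1: row 5 has {H,He,Li,Be}; column 1 has {He,Li,Be}; that leaves B.
At row 3, column 1: row 3 has {He,Li,Be,B}; column 1 has {He,Li,Be,B}; that leaves H.

He B H Li Be / Li H B Be He / H He Be B Li / Be Li He H B / B Be Li He H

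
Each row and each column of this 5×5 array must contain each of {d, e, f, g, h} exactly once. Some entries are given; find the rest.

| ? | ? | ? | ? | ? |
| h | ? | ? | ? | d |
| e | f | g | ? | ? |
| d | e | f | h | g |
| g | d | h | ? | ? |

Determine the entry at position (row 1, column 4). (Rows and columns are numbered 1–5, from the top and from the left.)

(r1,c1): row 1 is empty so far; column 1 has {d,e,g,h}, so it must be f.
(r2,c2): row 2 has {d,h}; column 2 has {d,e,f}, so it must be g.
(r2,c3): row 2 has {d,g,h}; column 3 has {f,g,h}, so it must be e.
(r2,c4): row 2 has {d,e,g,h}; column 4 has {h}, so it must be f.
(r3,c4): row 3 has {e,f,g}; column 4 has {f,h}, so it must be d.
(r3,c5): row 3 has {d,e,f,g}; column 5 has {d,g}, so it must be h.
(r5,c4): row 5 has {d,g,h}; column 4 has {d,f,h}, so it must be e.
(r5,c5): row 5 has {d,e,g,h}; column 5 has {d,g,h}, so it must be f.
(r1,c2): row 1 has {f}; column 2 has {d,e,f,g}, so it must be h.
(r1,c3): row 1 has {f,h}; column 3 has {e,f,g,h}, so it must be d.
(r1,c4): row 1 has {d,f,h}; column 4 has {d,e,f,h}, so it must be g.

g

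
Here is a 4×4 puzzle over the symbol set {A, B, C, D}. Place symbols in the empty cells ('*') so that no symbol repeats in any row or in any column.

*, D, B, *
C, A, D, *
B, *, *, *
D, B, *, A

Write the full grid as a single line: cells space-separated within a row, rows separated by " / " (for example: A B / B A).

A D B C / C A D B / B C A D / D B C A

(r1,c1) = A
(r1,c4) = C
(r2,c4) = B
(r3,c2) = C
(r3,c3) = A
(r3,c4) = D
(r4,c3) = C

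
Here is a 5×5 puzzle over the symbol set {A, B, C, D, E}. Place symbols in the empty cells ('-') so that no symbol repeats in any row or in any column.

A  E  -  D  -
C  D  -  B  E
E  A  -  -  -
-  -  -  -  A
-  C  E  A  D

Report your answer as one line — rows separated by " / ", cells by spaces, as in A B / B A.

A E B D C / C D A B E / E A D C B / D B C E A / B C E A D

row 2 has {B,C,D,E}; column 3 has {E} — only A is left for (r2,c3).
row 3 has {A,E}; column 4 has {A,B,D} — only C is left for (r3,c4).
row 3 has {A,C,E}; column 5 has {A,D,E} — only B is left for (r3,c5).
row 4 has {A}; column 2 has {A,C,D,E} — only B is left for (r4,c2).
row 4 has {A,B}; column 4 has {A,B,C,D} — only E is left for (r4,c4).
row 5 has {A,C,D,E}; column 1 has {A,C,E} — only B is left for (r5,c1).
row 1 has {A,D,E}; column 5 has {A,B,D,E} — only C is left for (r1,c5).
row 3 has {A,B,C,E}; column 3 has {A,E} — only D is left for (r3,c3).
row 4 has {A,B,E}; column 1 has {A,B,C,E} — only D is left for (r4,c1).
row 4 has {A,B,D,E}; column 3 has {A,D,E} — only C is left for (r4,c3).
row 1 has {A,C,D,E}; column 3 has {A,C,D,E} — only B is left for (r1,c3).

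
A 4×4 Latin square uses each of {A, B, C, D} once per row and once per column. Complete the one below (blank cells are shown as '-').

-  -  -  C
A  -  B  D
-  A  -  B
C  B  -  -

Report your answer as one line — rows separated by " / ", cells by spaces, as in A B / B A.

row 1 has {C}; column 2 has {A,B} — only D is left for (r1,c2).
row 1 has {C,D}; column 3 has {B} — only A is left for (r1,c3).
row 2 has {A,B,D}; column 2 has {A,B,D} — only C is left for (r2,c2).
row 3 has {A,B}; column 1 has {A,C} — only D is left for (r3,c1).
row 3 has {A,B,D}; column 3 has {A,B} — only C is left for (r3,c3).
row 4 has {B,C}; column 3 has {A,B,C} — only D is left for (r4,c3).
row 4 has {B,C,D}; column 4 has {B,C,D} — only A is left for (r4,c4).
row 1 has {A,C,D}; column 1 has {A,C,D} — only B is left for (r1,c1).

B D A C / A C B D / D A C B / C B D A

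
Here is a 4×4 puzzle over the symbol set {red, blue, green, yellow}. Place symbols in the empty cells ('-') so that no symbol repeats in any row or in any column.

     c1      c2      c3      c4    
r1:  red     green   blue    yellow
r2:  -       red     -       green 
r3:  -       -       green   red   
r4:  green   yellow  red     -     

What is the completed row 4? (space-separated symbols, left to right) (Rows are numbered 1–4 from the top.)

(r2,c3) = yellow
(r3,c2) = blue
(r4,c4) = blue

green yellow red blue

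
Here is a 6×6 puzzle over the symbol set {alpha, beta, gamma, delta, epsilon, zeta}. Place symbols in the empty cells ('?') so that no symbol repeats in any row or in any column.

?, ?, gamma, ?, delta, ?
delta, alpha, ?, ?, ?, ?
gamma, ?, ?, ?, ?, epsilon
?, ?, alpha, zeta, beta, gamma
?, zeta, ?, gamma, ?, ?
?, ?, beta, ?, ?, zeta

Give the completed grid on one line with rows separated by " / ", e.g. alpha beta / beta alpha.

row 2 has {alpha,delta}; column 6 has {gamma,epsilon,zeta} — only beta is left for (r2,c6).
row 4 has {alpha,beta,gamma,zeta}; column 1 has {gamma,delta} — only epsilon is left for (r4,c1).
row 4 has {alpha,beta,gamma,epsilon,zeta}; column 2 has {alpha,zeta} — only delta is left for (r4,c2).
row 6 has {beta,zeta}; column 1 has {gamma,delta,epsilon} — only alpha is left for (r6,c1).
row 1 has {gamma,delta}; column 6 has {beta,gamma,epsilon,zeta} — only alpha is left for (r1,c6).
row 2 has {alpha,beta,delta}; column 4 has {gamma,zeta} — only epsilon is left for (r2,c4).
row 3 has {gamma,epsilon}; column 2 has {alpha,delta,zeta} — only beta is left for (r3,c2).
row 5 has {gamma,zeta}; column 1 has {alpha,gamma,delta,epsilon} — only beta is left for (r5,c1).
row 5 has {beta,gamma,zeta}; column 6 has {alpha,beta,gamma,epsilon,zeta} — only delta is left for (r5,c6).
row 6 has {alpha,beta,zeta}; column 4 has {gamma,epsilon,zeta} — only delta is left for (r6,c4).
row 1 has {alpha,gamma,delta}; column 1 has {alpha,beta,gamma,delta,epsilon} — only zeta is left for (r1,c1).
row 1 has {alpha,gamma,delta,zeta}; column 2 has {alpha,beta,delta,zeta} — only epsilon is left for (r1,c2).
row 1 has {alpha,gamma,delta,epsilon,zeta}; column 4 has {gamma,delta,epsilon,zeta} — only beta is left for (r1,c4).
row 2 has {alpha,beta,delta,epsilon}; column 3 has {alpha,beta,gamma} — only zeta is left for (r2,c3).
row 2 has {alpha,beta,delta,epsilon,zeta}; column 5 has {beta,delta} — only gamma is left for (r2,c5).
row 3 has {beta,gamma,epsilon}; column 3 has {alpha,beta,gamma,zeta} — only delta is left for (r3,c3).
row 3 has {beta,gamma,delta,epsilon}; column 4 has {beta,gamma,delta,epsilon,zeta} — only alpha is left for (r3,c4).
row 3 has {alpha,beta,gamma,delta,epsilon}; column 5 has {beta,gamma,delta} — only zeta is left for (r3,c5).
row 5 has {beta,gamma,delta,zeta}; column 3 has {alpha,beta,gamma,delta,zeta} — only epsilon is left for (r5,c3).
row 5 has {beta,gamma,delta,epsilon,zeta}; column 5 has {beta,gamma,delta,zeta} — only alpha is left for (r5,c5).
row 6 has {alpha,beta,delta,zeta}; column 2 has {alpha,beta,delta,epsilon,zeta} — only gamma is left for (r6,c2).
row 6 has {alpha,beta,gamma,delta,zeta}; column 5 has {alpha,beta,gamma,delta,zeta} — only epsilon is left for (r6,c5).

zeta epsilon gamma beta delta alpha / delta alpha zeta epsilon gamma beta / gamma beta delta alpha zeta epsilon / epsilon delta alpha zeta beta gamma / beta zeta epsilon gamma alpha delta / alpha gamma beta delta epsilon zeta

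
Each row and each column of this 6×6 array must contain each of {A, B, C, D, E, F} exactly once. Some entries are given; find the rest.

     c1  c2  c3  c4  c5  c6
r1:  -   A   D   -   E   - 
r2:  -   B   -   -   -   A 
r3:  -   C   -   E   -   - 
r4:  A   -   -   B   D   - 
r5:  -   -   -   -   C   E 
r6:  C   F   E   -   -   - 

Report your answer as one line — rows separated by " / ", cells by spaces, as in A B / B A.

F A D C E B / E B C D F A / D C B E A F / A E F B D C / B D A F C E / C F E A B D

(r2,c5) = F
(r4,c2) = E
(r5,c2) = D
(r2,c3) = C
(r2,c4) = D
(r4,c3) = F
(r4,c6) = C
(r6,c4) = A
(r6,c5) = B
(r6,c6) = D
(r2,c1) = E
(r3,c5) = A
(r5,c4) = F
(r1,c4) = C
(r3,c3) = B
(r3,c6) = F
(r5,c1) = B
(r5,c3) = A
(r1,c1) = F
(r1,c6) = B
(r3,c1) = D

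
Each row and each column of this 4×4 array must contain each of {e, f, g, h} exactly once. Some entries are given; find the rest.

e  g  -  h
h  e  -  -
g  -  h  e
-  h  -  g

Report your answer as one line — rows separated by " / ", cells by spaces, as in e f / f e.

e g f h / h e g f / g f h e / f h e g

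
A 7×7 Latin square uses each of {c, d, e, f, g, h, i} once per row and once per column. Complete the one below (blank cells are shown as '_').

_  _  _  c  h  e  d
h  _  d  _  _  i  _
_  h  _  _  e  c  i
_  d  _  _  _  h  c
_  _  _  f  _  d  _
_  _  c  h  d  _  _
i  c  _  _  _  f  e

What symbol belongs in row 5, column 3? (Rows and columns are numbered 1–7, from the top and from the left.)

g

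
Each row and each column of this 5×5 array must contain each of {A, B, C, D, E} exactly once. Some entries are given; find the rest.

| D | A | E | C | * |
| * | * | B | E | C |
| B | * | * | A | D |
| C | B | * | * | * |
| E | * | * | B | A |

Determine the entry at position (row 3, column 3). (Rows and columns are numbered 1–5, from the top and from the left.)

C

Cell (r1,c5): row 1 has {A,C,D,E}; column 5 has {A,C,D} → B.
Cell (r2,c1): row 2 has {B,C,E}; column 1 has {B,C,D,E} → A.
Cell (r2,c2): row 2 has {A,B,C,E}; column 2 has {A,B} → D.
Cell (r3,c3): row 3 has {A,B,D}; column 3 has {B,E} → C.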